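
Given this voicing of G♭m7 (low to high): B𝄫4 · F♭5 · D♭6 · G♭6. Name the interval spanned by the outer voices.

major thirteenth

The outer voices are B𝄫4 and G♭6.
Counting 13 letters and 21 half steps from B𝄫 gives a major thirteenth.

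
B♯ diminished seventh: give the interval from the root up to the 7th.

B♯ diminished seventh: B♯ D♯ F♯ A.
The root is B♯ and the 7th is A.
From B♯ to A: 9 semitones over a seventh = diminished.

diminished seventh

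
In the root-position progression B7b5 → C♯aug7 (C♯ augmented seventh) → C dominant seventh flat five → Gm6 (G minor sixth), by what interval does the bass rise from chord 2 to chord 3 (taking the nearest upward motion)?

diminished octave

The roots are C♯ and C.
From C♯ to C: 11 semitones over an octave = diminished.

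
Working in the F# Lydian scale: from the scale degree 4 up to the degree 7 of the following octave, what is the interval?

perfect eleventh

F# lydian: F# G# A# B# C# D# E#.
The scale degree 4 is B# and the 7th degree (up an octave) is E#.
Counting 11 letters and 17 half steps from B# gives a perfect eleventh.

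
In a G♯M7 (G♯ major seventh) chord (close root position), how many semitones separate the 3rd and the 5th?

3

The chord tones of G♯ major seventh are G♯ B♯ D♯ F𝄪.
B♯ to D♯ is a minor third: 3 semitones.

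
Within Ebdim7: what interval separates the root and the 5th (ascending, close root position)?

Eb°7 is spelled Eb–Gb–Bbb–Dbb.
Root = Eb; 5th = Bbb.
5 letter names make it a fifth; at 6 semitones (a half step narrower than perfect) the quality is diminished.

d5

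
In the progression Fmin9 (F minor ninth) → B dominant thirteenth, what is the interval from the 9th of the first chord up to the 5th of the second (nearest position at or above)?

major 7th

Fmin9 (F minor ninth) has G as its 9th, and B dominant thirteenth has F# as its 5th.
From G to F# is 11 semitones, exactly the major seventh.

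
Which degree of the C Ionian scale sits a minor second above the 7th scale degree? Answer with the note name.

The scale is C D E F G A B.
The 7th scale degree is B; a minor second above that is C — scale degree 1.

C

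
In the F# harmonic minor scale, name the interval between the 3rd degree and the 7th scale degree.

augmented fifth

F# harmonic minor: F# G# A B C# D E#.
The 3rd degree is A and the scale degree 7 is E#.
5 letter names make it a fifth; at 8 semitones (a half step wider than perfect) the quality is augmented.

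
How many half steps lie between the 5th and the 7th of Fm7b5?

Fm7b5 (F half-diminished seventh): F, A♭, C♭, E♭.
C♭ to E♭ is a major third: 4 semitones.

4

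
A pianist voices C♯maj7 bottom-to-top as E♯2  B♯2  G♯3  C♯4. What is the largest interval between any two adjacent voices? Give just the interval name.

Adjacent intervals: E♯2→B♯2 = perfect fifth; B♯2→G♯3 = minor sixth; G♯3→C♯4 = perfect fourth.
The largest is B♯2 to G♯3, a minor sixth (8 semitones).

minor sixth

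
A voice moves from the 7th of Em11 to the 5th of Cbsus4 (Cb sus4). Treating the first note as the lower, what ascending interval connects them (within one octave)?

Em11 has D as its 7th, and Cbsus4 (Cb sus4) has Gb as its 5th.
4 letter names make it a fourth; at 4 semitones (a half step narrower than perfect) the quality is diminished.

diminished 4th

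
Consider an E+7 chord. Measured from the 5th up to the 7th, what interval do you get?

Spelling the chord: E, G#, B#, D.
The 5th is B# and the 7th is D.
B# up to D is 2 semitones, a whole step narrower than a major third, so the interval is diminished.

diminished 3rd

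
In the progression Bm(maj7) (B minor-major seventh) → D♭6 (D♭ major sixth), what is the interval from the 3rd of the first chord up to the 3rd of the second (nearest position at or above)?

m3

The 3rd of Bm(maj7) (B minor-major seventh) is D; the 3rd of D♭6 (D♭ major sixth) is F.
3 letter names make it a third; at 3 semitones (a half step narrower than major) the quality is minor.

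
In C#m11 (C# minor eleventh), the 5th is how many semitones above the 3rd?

4

The chord tones of C#m11 are C#–E–G#–B–D#–F#.
E to G# is a major third: 4 semitones.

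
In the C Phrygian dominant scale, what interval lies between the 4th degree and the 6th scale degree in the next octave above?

minor tenth

The scale runs C Db E F G Ab Bb.
That puts F below Ab.
From F to Ab: 15 semitones over a tenth = minor.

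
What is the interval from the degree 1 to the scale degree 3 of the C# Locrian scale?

Spelling the C# Locrian scale: C# D E F# G A B.
Degree 1 = C#; degree 3 = E.
3 letter names make it a third; at 3 semitones (a half step narrower than major) the quality is minor.

m3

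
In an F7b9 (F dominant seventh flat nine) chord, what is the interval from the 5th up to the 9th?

Spelling the chord: F A C Eb Gb.
5th = C; 9th = Gb.
From C to Gb: 6 semitones over a fifth = diminished.

diminished fifth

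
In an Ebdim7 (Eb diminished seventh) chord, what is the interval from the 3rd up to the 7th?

Ebdim7 (Eb diminished seventh): Eb–Gb–Bbb–Dbb.
That puts Gb below Dbb.
Gb up to Dbb is 6 semitones, a half step narrower than a perfect fifth, so the interval is diminished.

diminished fifth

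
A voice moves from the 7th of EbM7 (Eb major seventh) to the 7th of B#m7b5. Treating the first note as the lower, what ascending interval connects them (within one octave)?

EbM7 (Eb major seventh) has D as its 7th, and B#m7b5 has A# as its 7th.
D up to A# is 8 semitones, a half step wider than a perfect fifth, so the interval is augmented.

augmented 5th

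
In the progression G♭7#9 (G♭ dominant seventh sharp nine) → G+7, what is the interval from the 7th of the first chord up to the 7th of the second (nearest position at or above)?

G♭7#9 (G♭ dominant seventh sharp nine) has F♭ as its 7th, and G+7 has F as its 7th.
1 letter names make it a unison; at 1 semitone (a half step wider than perfect) the quality is augmented.

augmented 1st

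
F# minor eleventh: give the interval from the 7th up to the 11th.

perfect 5th

F#m11 is spelled F#-A-C#-E-G#-B.
7th = E; 11th = B.
E up to B spans 5 letter names and 7 semitones — a perfect fifth.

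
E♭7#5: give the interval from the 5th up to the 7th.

E♭ augmented seventh: E♭-G-B-D♭.
That puts B below D♭.
B up to D♭ is 2 semitones, a whole step narrower than a major third, so the interval is diminished.

diminished third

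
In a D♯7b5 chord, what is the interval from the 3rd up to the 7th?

diminished fifth

Spelling the chord: D♯, F𝄪, A, C♯.
The 3rd is F𝄪 and the 7th is C♯.
F𝄪 up to C♯ is 6 semitones, a half step narrower than a perfect fifth, so the interval is diminished.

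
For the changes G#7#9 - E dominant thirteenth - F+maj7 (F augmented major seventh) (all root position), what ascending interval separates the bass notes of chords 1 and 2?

The roots are G# and E.
G# up to E is 8 semitones, a half step narrower than a major sixth, so the interval is minor.

minor 6th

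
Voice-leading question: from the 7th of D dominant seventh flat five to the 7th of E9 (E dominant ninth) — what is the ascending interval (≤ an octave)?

D dominant seventh flat five has C as its 7th, and E9 (E dominant ninth) has D as its 7th.
Counting 2 letters and 2 half steps from C gives a major second.

major 2nd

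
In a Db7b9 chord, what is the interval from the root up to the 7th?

minor seventh

Db dominant seventh flat nine is spelled Db, F, Ab, Cb, Ebb.
Root = Db; 7th = Cb.
From Db to Cb: 10 semitones over a seventh = minor.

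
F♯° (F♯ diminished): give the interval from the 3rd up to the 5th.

F♯° is spelled F♯ A C.
3rd = A; 5th = C.
A up to C is 3 semitones, a half step narrower than a major third, so the interval is minor.

m3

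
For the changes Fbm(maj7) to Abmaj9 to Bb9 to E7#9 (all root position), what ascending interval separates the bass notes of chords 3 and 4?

The roots are Bb and E.
4 letter names make it a fourth; at 6 semitones (a half step wider than perfect) the quality is augmented.

A4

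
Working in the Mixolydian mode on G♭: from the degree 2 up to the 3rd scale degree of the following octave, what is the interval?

major ninth

G♭ mixolydian: G♭ A♭ B♭ C♭ D♭ E♭ F♭.
Degree 2 = A♭; scale degree 3 (up an octave) = B♭.
A♭ up to B♭ spans 9 letter names and 14 semitones — a major ninth.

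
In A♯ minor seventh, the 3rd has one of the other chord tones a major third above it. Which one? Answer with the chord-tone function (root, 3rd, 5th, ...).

5th

A♯m7 (A♯ minor seventh) is spelled A♯, C♯, E♯, G♯.
The 3rd is C♯. A major third above C♯ is E♯.
E♯ is the chord's 5th.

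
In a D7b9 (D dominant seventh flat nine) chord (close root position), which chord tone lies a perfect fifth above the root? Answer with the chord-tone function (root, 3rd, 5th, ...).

D7b9 (D dominant seventh flat nine) is spelled D, F#, A, C, Eb.
The root is D. A perfect fifth above D is A.
A is the chord's 5th.

5th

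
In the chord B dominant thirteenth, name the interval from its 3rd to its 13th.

B13 is spelled B D♯ F♯ A C♯ G♯.
The 3rd is D♯ and the 13th is G♯.
Counting 11 letters and 17 half steps from D♯ gives a perfect eleventh.

perfect eleventh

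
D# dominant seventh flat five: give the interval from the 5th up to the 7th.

D#7b5 is spelled D#-F##-A-C#.
That puts A below C#.
From A to C# is 4 semitones, exactly the major third.

major 3rd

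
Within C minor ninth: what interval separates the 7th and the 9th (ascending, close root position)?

The chord tones of Cmin9 are C, Eb, G, Bb, D.
The 7th is Bb and the 9th is D.
Counting 3 letters and 4 half steps from Bb gives a major third.

major third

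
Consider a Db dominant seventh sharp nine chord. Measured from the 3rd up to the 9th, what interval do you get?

major seventh

Db7#9: Db-F-Ab-Cb-E.
3rd = F; 9th = E.
From F to E is 11 semitones, exactly the major seventh.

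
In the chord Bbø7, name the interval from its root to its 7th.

m7

Bbm7b5: Bb Db Fb Ab.
So we need the interval from Bb up to Ab.
From Bb to Ab: 10 semitones over a seventh = minor.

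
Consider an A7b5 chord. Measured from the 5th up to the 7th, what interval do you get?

major third

The chord tones of A7b5 are A, C#, Eb, G.
That puts Eb below G.
Eb up to G spans 3 letter names and 4 semitones — a major third.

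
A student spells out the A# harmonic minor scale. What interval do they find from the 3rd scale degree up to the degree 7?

augmented 5th

Spelling the A# harmonic minor scale: A# B# C# D# E# F# G##.
The 3rd scale degree is C# and the 7th scale degree is G##.
From C# to G##: 8 semitones over a fifth = augmented.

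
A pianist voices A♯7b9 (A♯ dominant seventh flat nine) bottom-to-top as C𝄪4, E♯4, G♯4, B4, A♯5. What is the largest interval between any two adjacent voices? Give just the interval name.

Adjacent intervals: C𝄪4→E♯4 = minor third; E♯4→G♯4 = minor third; G♯4→B4 = minor third; B4→A♯5 = major seventh.
The largest is B4 to A♯5, a major seventh (11 semitones).

major seventh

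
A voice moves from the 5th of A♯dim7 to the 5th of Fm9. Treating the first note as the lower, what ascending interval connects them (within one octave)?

A♯dim7 has E as its 5th, and Fm9 has C as its 5th.
E up to C is 8 semitones, a half step narrower than a major sixth, so the interval is minor.

minor sixth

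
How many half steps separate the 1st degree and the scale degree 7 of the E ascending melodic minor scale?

The scale is E F♯ G A B C♯ D♯.
E up to D♯ is a major seventh — 11 semitones.

11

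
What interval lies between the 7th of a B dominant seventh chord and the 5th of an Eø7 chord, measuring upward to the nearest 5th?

m2

The 7th of B dominant seventh is A; the 5th of Eø7 is Bb.
2 letter names make it a second; at 1 semitone (a half step narrower than major) the quality is minor.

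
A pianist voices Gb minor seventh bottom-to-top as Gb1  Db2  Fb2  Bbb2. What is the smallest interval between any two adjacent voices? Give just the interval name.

minor third

Adjacent intervals: Gb1→Db2 = perfect fifth; Db2→Fb2 = minor third; Fb2→Bbb2 = perfect fourth.
The smallest is Db2 to Fb2, a minor third (3 semitones).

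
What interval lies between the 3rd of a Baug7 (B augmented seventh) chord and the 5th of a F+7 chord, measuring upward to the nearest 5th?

Baug7 (B augmented seventh) has D# as its 3rd, and F+7 has C# as its 5th.
7 letter names make it a seventh; at 10 semitones (a half step narrower than major) the quality is minor.

m7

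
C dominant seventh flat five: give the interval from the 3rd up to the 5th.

diminished 3rd

The chord tones of C7b5 are C-E-Gb-Bb.
3rd = E; 5th = Gb.
E up to Gb is 2 semitones, a whole step narrower than a major third, so the interval is diminished.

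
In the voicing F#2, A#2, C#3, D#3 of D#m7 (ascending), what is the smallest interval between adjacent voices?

Adjacent intervals: F#2→A#2 = major third; A#2→C#3 = minor third; C#3→D#3 = major second.
The smallest is C#3 to D#3, a major second (2 semitones).

major second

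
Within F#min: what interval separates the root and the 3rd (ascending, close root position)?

F# minor is spelled F#-A-C#.
That puts F# below A.
F# up to A is 3 semitones, a half step narrower than a major third, so the interval is minor.

minor 3rd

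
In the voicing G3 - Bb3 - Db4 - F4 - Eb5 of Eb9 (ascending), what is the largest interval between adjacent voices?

Adjacent intervals: G3→Bb3 = minor third; Bb3→Db4 = minor third; Db4→F4 = major third; F4→Eb5 = minor seventh.
The largest is F4 to Eb5, a minor seventh (10 semitones).

minor seventh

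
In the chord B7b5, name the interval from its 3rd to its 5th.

The chord tones of B7b5 (B dominant seventh flat five) are B, D#, F, A.
That puts D# below F.
From D# to F: 2 semitones over a third = diminished.

diminished third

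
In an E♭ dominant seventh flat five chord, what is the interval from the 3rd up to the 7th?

The chord tones of E♭7b5 are E♭-G-B𝄫-D♭.
3rd = G; 7th = D♭.
G up to D♭ is 6 semitones, a half step narrower than a perfect fifth, so the interval is diminished.
This 3–7 tritone is the characteristic tension at the heart of the dominant sound.

diminished fifth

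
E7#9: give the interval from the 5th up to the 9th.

A5

The chord tones of E7#9 are E G# B D F##.
That puts B below F##.
5 letter names make it a fifth; at 8 semitones (a half step wider than perfect) the quality is augmented.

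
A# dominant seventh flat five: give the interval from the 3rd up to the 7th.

diminished 5th

A#7b5 (A# dominant seventh flat five) is spelled A# C## E G#.
The 3rd is C## and the 7th is G#.
From C## to G#: 6 semitones over a fifth = diminished.
That tritone between 3rd and 7th is what gives the dominant seventh its pull toward resolution.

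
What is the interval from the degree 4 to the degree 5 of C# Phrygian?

major second

The scale runs C# D E F# G# A B.
That puts F# below G#.
From F# to G# is 2 semitones, exactly the major second.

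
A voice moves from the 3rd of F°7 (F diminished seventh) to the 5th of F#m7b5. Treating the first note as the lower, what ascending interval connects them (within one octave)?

The 3rd of F°7 (F diminished seventh) is Ab; the 5th of F#m7b5 is C.
From Ab to C is 4 semitones, exactly the major third.

M3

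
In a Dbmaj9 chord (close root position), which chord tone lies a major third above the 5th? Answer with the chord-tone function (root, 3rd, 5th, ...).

7th

Dbmaj9 (Db major ninth) is spelled Db F Ab C Eb.
The 5th is Ab. A major third above Ab is C.
C is the chord's 7th.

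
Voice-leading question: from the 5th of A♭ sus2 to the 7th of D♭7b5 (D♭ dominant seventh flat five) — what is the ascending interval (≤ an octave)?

minor 6th

The 5th of A♭ sus2 is E♭; the 7th of D♭7b5 (D♭ dominant seventh flat five) is C♭.
E♭ up to C♭ is 8 semitones, a half step narrower than a major sixth, so the interval is minor.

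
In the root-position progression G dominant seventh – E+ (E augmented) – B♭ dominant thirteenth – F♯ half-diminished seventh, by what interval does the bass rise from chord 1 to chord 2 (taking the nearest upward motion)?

The roots are G and E.
From G to E is 9 semitones, exactly the major sixth.

major sixth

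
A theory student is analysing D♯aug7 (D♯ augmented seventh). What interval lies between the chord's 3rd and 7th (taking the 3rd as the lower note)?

Spelling the chord: D♯ F𝄪 A𝄪 C♯.
That puts F𝄪 below C♯.
5 letter names make it a fifth; at 6 semitones (a half step narrower than perfect) the quality is diminished.
This 3–7 tritone is the characteristic tension at the heart of the dominant sound.

diminished 5th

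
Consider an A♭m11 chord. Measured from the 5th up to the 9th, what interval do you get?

A♭m11 is spelled A♭-C♭-E♭-G♭-B♭-D♭.
5th = E♭; 9th = B♭.
From E♭ to B♭ is 7 semitones, exactly the perfect fifth.

perfect fifth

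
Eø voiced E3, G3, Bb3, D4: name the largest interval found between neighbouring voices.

Adjacent intervals: E3→G3 = minor third; G3→Bb3 = minor third; Bb3→D4 = major third.
The largest is Bb3 to D4, a major third (4 semitones).

M3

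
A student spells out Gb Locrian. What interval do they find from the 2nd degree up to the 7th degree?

Spelling Gb Locrian: Gb Abb Bbb Cb Dbb Ebb Fb.
The 2nd degree is Abb and the degree 7 is Fb.
From Abb to Fb is 9 semitones, exactly the major sixth.

major 6th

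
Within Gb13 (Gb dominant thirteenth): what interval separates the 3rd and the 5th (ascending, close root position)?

The chord tones of Gb13 are Gb-Bb-Db-Fb-Ab-Eb.
The 3rd is Bb and the 5th is Db.
Bb up to Db is 3 semitones, a half step narrower than a major third, so the interval is minor.

minor 3rd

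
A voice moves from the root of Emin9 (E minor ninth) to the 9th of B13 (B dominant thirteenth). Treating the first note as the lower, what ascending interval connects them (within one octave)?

Emin9 (E minor ninth) has E as its root, and B13 (B dominant thirteenth) has C# as its 9th.
E up to C# spans 6 letter names and 9 semitones — a major sixth.

major sixth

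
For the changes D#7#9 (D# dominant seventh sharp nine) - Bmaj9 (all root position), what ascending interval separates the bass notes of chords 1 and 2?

The roots are D# and B.
6 letter names make it a sixth; at 8 semitones (a half step narrower than major) the quality is minor.

m6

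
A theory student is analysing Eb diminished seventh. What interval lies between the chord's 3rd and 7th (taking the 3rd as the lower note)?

Eb°7 (Eb diminished seventh) is spelled Eb–Gb–Bbb–Dbb.
So we need the interval from Gb up to Dbb.
Gb up to Dbb is 6 semitones, a half step narrower than a perfect fifth, so the interval is diminished.

diminished fifth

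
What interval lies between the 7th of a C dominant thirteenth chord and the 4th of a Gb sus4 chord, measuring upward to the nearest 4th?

minor second

C dominant thirteenth has Bb as its 7th, and Gb sus4 has Cb as its 4th.
Bb up to Cb is 1 semitone, a half step narrower than a major second, so the interval is minor.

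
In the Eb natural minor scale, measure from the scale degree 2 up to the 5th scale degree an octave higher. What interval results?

Eb natural minor: Eb F Gb Ab Bb Cb Db.
The scale degree 2 is F and the 5th scale degree (up an octave) is Bb.
From F to Bb is 17 semitones, exactly the perfect eleventh.

perfect eleventh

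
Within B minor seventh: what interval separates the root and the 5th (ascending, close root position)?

perfect fifth

B-7 is spelled B D F# A.
So we need the interval from B up to F#.
From B to F# is 7 semitones, exactly the perfect fifth.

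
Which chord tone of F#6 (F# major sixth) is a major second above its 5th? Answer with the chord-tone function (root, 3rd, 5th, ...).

Spelling the chord: F#-A#-C#-D#.
The 5th is C#. A major second above C# is D#.
D# is the chord's 6th.

6th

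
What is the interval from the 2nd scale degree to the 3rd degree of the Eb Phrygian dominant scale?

The scale runs Eb Fb G Ab Bb Cb Db.
2nd scale degree = Fb; scale degree 3 = G.
2 letter names make it a second; at 3 semitones (a half step wider than major) the quality is augmented.

augmented second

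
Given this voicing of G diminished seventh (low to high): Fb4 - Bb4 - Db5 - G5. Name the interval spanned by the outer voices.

The outer voices are Fb4 and G5.
From Fb to G: 15 semitones over a ninth = augmented.

augmented 9th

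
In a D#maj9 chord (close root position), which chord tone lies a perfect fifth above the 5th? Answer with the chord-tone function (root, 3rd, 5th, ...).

9th

D#maj9 (D# major ninth) is spelled D#, F##, A#, C##, E#.
The 5th is A#. A perfect fifth above A# is E#.
E# is the chord's 9th.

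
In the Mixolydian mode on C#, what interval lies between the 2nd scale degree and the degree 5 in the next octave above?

perfect 11th

Spelling the Mixolydian mode on C#: C# D# E# F# G# A# B.
That puts D# below G#.
D# up to G# spans 11 letter names and 17 semitones — a perfect eleventh.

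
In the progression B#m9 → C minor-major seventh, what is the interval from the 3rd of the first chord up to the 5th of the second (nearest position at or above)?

B#m9 has D# as its 3rd, and C minor-major seventh has G as its 5th.
4 letter names make it a fourth; at 4 semitones (a half step narrower than perfect) the quality is diminished.

d4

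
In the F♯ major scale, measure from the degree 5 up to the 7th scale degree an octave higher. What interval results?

F♯ major: F♯ G♯ A♯ B C♯ D♯ E♯.
That puts C♯ below E♯.
From C♯ to E♯ is 16 semitones, exactly the major tenth.

M10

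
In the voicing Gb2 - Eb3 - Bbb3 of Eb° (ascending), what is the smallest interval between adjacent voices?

Adjacent intervals: Gb2→Eb3 = major sixth; Eb3→Bbb3 = diminished fifth.
The smallest is Eb3 to Bbb3, a diminished fifth (6 semitones).

d5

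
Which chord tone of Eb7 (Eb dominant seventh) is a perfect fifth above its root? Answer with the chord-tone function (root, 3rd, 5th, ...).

Eb7: Eb, G, Bb, Db.
The root is Eb. A perfect fifth above Eb is Bb.
Bb is the chord's 5th.

5th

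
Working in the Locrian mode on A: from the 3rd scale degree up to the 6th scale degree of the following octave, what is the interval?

Spelling the Locrian mode on A: A Bb C D Eb F G.
That puts C below F.
Counting 11 letters and 17 half steps from C gives a perfect eleventh.

perfect eleventh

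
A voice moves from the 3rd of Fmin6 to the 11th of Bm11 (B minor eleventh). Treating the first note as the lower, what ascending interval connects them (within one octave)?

The 3rd of Fmin6 is A♭; the 11th of Bm11 (B minor eleventh) is E.
From A♭ to E: 8 semitones over a fifth = augmented.

A5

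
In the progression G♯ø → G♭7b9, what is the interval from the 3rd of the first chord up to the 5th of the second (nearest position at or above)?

G♯ø has B as its 3rd, and G♭7b9 has D♭ as its 5th.
B up to D♭ is 2 semitones, a whole step narrower than a major third, so the interval is diminished.

diminished third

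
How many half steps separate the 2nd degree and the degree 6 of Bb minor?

The scale is Bb C Db Eb F Gb Ab.
C up to Gb is a diminished fifth — 6 semitones.

6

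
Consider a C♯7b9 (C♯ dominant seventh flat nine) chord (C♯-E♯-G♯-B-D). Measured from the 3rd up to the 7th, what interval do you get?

d5

So we need the interval from E♯ up to B.
From E♯ to B: 6 semitones over a fifth = diminished.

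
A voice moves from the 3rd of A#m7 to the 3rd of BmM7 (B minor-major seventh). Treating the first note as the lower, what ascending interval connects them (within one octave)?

minor second

The 3rd of A#m7 is C#; the 3rd of BmM7 (B minor-major seventh) is D.
C# up to D is 1 semitone, a half step narrower than a major second, so the interval is minor.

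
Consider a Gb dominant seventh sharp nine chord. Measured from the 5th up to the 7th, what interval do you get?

minor third

Spelling the chord: Gb, Bb, Db, Fb, A.
So we need the interval from Db up to Fb.
Db up to Fb is 3 semitones, a half step narrower than a major third, so the interval is minor.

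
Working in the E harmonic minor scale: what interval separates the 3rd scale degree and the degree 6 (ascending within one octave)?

The scale runs E F♯ G A B C D♯.
The 3rd scale degree is G and the degree 6 is C.
G up to C spans 4 letter names and 5 semitones — a perfect fourth.

perfect fourth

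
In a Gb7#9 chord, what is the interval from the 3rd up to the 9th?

major 7th

Spelling the chord: Gb, Bb, Db, Fb, A.
The 3rd is Bb and the 9th is A.
From Bb to A is 11 semitones, exactly the major seventh.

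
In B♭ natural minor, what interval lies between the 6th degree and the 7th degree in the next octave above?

major ninth

B♭ natural minor: B♭ C D♭ E♭ F G♭ A♭.
6th degree = G♭; 7th degree (up an octave) = A♭.
G♭ up to A♭ spans 9 letter names and 14 semitones — a major ninth.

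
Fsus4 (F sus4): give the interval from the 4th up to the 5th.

major second

Spelling the chord: F, Bb, C.
4th = Bb; 5th = C.
From Bb to C is 2 semitones, exactly the major second.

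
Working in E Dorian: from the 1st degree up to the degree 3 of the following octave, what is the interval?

The scale runs E F# G A B C# D.
That puts E below G.
E up to G is 15 semitones, a half step narrower than a major tenth, so the interval is minor.

minor 10th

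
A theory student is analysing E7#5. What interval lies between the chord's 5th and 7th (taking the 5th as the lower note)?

d3

Spelling the chord: E G# B# D.
The 5th is B# and the 7th is D.
From B# to D: 2 semitones over a third = diminished.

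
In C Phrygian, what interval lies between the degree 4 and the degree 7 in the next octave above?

perfect eleventh

Spelling C Phrygian: C D♭ E♭ F G A♭ B♭.
So we need the interval from F up to B♭.
From F to B♭ is 17 semitones, exactly the perfect eleventh.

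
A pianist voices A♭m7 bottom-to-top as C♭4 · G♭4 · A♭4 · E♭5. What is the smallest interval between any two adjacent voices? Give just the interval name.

Adjacent intervals: C♭4→G♭4 = perfect fifth; G♭4→A♭4 = major second; A♭4→E♭5 = perfect fifth.
The smallest is G♭4 to A♭4, a major second (2 semitones).

major second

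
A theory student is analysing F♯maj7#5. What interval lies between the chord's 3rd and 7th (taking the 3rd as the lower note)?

perfect 5th

Spelling the chord: F♯, A♯, C𝄪, E♯.
So we need the interval from A♯ up to E♯.
A♯ up to E♯ spans 5 letter names and 7 semitones — a perfect fifth.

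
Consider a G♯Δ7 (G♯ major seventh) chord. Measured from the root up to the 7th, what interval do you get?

M7

G♯M7 (G♯ major seventh) is spelled G♯-B♯-D♯-F𝄪.
So we need the interval from G♯ up to F𝄪.
From G♯ to F𝄪 is 11 semitones, exactly the major seventh.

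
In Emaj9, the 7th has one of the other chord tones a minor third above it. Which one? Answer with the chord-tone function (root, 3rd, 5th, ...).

The chord tones of Emaj9 are E–G#–B–D#–F#.
The 7th is D#. A minor third above D# is F#.
F# is the chord's 9th.

9th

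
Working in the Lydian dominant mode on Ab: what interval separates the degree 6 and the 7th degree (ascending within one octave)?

minor second

Spelling the Lydian dominant mode on Ab: Ab Bb C D Eb F Gb.
That puts F below Gb.
From F to Gb: 1 semitone over a second = minor.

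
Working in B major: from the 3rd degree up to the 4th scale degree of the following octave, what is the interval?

Spelling B major: B C♯ D♯ E F♯ G♯ A♯.
The 3rd degree is D♯ and the scale degree 4 (up an octave) is E.
D♯ up to E is 13 semitones, a half step narrower than a major ninth, so the interval is minor.

minor 9th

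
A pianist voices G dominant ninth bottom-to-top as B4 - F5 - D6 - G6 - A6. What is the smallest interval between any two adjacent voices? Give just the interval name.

Adjacent intervals: B4→F5 = diminished fifth; F5→D6 = major sixth; D6→G6 = perfect fourth; G6→A6 = major second.
The smallest is G6 to A6, a major second (2 semitones).

major second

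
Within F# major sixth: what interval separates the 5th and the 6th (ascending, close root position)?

Spelling the chord: F#–A#–C#–D#.
That puts C# below D#.
C# up to D# spans 2 letter names and 2 semitones — a major second.

major second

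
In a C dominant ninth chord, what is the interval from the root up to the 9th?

major ninth

C9 (C dominant ninth) is spelled C E G B♭ D.
Root = C; 9th = D.
Counting 9 letters and 14 half steps from C gives a major ninth.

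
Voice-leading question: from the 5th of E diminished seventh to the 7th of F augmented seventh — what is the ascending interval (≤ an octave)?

E diminished seventh has B♭ as its 5th, and F augmented seventh has E♭ as its 7th.
Counting 4 letters and 5 half steps from B♭ gives a perfect fourth.

perfect fourth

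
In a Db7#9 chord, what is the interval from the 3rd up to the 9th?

Db dominant seventh sharp nine is spelled Db, F, Ab, Cb, E.
So we need the interval from F up to E.
Counting 7 letters and 11 half steps from F gives a major seventh.

major seventh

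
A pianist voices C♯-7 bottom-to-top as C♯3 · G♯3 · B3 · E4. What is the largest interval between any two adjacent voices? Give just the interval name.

perfect 5th

Adjacent intervals: C♯3→G♯3 = perfect fifth; G♯3→B3 = minor third; B3→E4 = perfect fourth.
The largest is C♯3 to G♯3, a perfect fifth (7 semitones).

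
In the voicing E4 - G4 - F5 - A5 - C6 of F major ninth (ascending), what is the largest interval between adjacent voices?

Adjacent intervals: E4→G4 = minor third; G4→F5 = minor seventh; F5→A5 = major third; A5→C6 = minor third.
The largest is G4 to F5, a minor seventh (10 semitones).

m7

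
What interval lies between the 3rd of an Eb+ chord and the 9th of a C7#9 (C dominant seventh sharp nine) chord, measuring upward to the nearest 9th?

Eb+ has G as its 3rd, and C7#9 (C dominant seventh sharp nine) has D# as its 9th.
5 letter names make it a fifth; at 8 semitones (a half step wider than perfect) the quality is augmented.

augmented fifth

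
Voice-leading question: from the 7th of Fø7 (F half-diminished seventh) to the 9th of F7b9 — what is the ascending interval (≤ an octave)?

minor third

Fø7 (F half-diminished seventh) has E♭ as its 7th, and F7b9 has G♭ as its 9th.
3 letter names make it a third; at 3 semitones (a half step narrower than major) the quality is minor.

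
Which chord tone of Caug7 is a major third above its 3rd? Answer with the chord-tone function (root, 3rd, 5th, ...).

5th

Spelling the chord: C–E–G#–Bb.
The 3rd is E. A major third above E is G#.
G# is the chord's 5th.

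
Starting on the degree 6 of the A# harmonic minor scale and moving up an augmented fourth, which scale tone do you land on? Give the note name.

The scale is A# B# C# D# E# F# G##.
The degree 6 is F#; an augmented fourth above that is B# — scale degree 2.

B#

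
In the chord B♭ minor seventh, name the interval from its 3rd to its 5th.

B♭-7: B♭-D♭-F-A♭.
3rd = D♭; 5th = F.
From D♭ to F is 4 semitones, exactly the major third.

major 3rd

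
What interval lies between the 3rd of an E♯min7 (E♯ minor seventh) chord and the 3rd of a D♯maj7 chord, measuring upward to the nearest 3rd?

The 3rd of E♯min7 (E♯ minor seventh) is G♯; the 3rd of D♯maj7 is F𝄪.
Counting 7 letters and 11 half steps from G♯ gives a major seventh.

major seventh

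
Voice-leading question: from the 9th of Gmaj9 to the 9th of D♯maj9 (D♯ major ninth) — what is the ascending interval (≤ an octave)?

augmented fifth

Gmaj9 has A as its 9th, and D♯maj9 (D♯ major ninth) has E♯ as its 9th.
From A to E♯: 8 semitones over a fifth = augmented.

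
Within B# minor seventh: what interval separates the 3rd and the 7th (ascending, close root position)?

perfect 5th

The chord tones of B#min7 are B#-D#-F##-A#.
So we need the interval from D# up to A#.
From D# to A# is 7 semitones, exactly the perfect fifth.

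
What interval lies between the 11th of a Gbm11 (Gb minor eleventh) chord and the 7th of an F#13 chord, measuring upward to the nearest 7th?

Gbm11 (Gb minor eleventh) has Cb as its 11th, and F#13 has E as its 7th.
Cb up to E is 5 semitones, a half step wider than a major third, so the interval is augmented.

augmented 3rd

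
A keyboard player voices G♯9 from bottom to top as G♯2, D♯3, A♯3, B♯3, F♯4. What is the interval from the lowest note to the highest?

minor 14th

The outer voices are G♯2 and F♯4.
G♯ up to F♯ is 22 semitones, a half step narrower than a major fourteenth, so the interval is minor.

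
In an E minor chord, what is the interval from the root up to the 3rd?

The chord tones of E- are E–G–B.
That puts E below G.
E up to G is 3 semitones, a half step narrower than a major third, so the interval is minor.

minor third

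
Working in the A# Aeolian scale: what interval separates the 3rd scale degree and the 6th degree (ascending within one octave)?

perfect 4th

A# natural minor: A# B# C# D# E# F# G#.
So we need the interval from C# up to F#.
From C# to F# is 5 semitones, exactly the perfect fourth.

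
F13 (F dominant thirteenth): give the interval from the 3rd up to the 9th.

F13 is spelled F, A, C, E♭, G, D.
3rd = A; 9th = G.
From A to G: 10 semitones over a seventh = minor.

minor 7th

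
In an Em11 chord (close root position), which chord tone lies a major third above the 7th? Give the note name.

F#

Em11: E G B D F# A.
The 7th is D. A major third above D is F#.
F# is the chord's 9th.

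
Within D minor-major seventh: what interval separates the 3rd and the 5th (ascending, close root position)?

major 3rd

DmM7 is spelled D–F–A–C#.
That puts F below A.
From F to A is 4 semitones, exactly the major third.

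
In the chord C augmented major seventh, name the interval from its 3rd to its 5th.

C+maj7 (C augmented major seventh) is spelled C E G# B.
So we need the interval from E up to G#.
From E to G# is 4 semitones, exactly the major third.

major third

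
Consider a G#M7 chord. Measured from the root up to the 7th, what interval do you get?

major seventh

G#M7 is spelled G# B# D# F##.
The root is G# and the 7th is F##.
From G# to F## is 11 semitones, exactly the major seventh.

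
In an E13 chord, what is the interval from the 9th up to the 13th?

perfect fifth

E13 is spelled E-G♯-B-D-F♯-C♯.
9th = F♯; 13th = C♯.
F♯ up to C♯ spans 5 letter names and 7 semitones — a perfect fifth.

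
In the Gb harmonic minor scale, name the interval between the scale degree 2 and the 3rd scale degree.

minor second

The scale runs Gb Ab Bbb Cb Db Ebb F.
So we need the interval from Ab up to Bbb.
2 letter names make it a second; at 1 semitone (a half step narrower than major) the quality is minor.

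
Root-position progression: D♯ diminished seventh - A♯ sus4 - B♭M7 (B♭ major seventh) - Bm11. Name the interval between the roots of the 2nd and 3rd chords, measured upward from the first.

The roots are A♯ and B♭.
A♯ up to B♭ is 0 semitones, a whole step narrower than a major second, so the interval is diminished.

diminished 2nd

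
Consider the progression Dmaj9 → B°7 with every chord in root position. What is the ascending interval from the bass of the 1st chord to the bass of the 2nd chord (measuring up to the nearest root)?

major sixth

The roots are D and B.
D up to B spans 6 letter names and 9 semitones — a major sixth.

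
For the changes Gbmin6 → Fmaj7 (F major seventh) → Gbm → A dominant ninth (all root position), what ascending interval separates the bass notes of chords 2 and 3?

The roots are F and Gb.
2 letter names make it a second; at 1 semitone (a half step narrower than major) the quality is minor.

minor second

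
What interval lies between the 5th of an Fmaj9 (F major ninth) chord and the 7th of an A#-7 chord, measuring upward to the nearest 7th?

A5

Fmaj9 (F major ninth) has C as its 5th, and A#-7 has G# as its 7th.
From C to G#: 8 semitones over a fifth = augmented.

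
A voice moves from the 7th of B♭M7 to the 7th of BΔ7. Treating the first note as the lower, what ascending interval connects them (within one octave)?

augmented unison

B♭M7 has A as its 7th, and BΔ7 has A♯ as its 7th.
1 letter names make it a unison; at 1 semitone (a half step wider than perfect) the quality is augmented.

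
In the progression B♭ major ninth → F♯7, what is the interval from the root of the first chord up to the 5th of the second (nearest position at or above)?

A2

The root of B♭ major ninth is B♭; the 5th of F♯7 is C♯.
2 letter names make it a second; at 3 semitones (a half step wider than major) the quality is augmented.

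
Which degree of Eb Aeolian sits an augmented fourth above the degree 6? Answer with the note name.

The scale is Eb F Gb Ab Bb Cb Db.
The degree 6 is Cb; an augmented fourth above that is F — scale degree 2.

F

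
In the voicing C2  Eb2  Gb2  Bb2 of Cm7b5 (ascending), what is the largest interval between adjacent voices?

Adjacent intervals: C2→Eb2 = minor third; Eb2→Gb2 = minor third; Gb2→Bb2 = major third.
The largest is Gb2 to Bb2, a major third (4 semitones).

major third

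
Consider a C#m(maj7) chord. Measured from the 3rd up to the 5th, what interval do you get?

Spelling the chord: C# E G# B#.
3rd = E; 5th = G#.
From E to G# is 4 semitones, exactly the major third.

major third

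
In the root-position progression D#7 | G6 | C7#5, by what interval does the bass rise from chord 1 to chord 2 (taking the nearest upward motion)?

The roots are D# and G.
D# up to G is 4 semitones, a half step narrower than a perfect fourth, so the interval is diminished.

diminished fourth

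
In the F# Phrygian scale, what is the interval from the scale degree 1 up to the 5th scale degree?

Spelling the F# Phrygian scale: F# G A B C# D E.
So we need the interval from F# up to C#.
Counting 5 letters and 7 half steps from F# gives a perfect fifth.

perfect fifth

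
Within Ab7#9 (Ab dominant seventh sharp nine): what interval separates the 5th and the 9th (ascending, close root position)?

A5

Ab7#9 is spelled Ab–C–Eb–Gb–B.
5th = Eb; 9th = B.
Eb up to B is 8 semitones, a half step wider than a perfect fifth, so the interval is augmented.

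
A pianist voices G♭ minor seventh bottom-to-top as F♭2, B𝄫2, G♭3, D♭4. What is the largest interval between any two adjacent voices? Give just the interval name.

Adjacent intervals: F♭2→B𝄫2 = perfect fourth; B𝄫2→G♭3 = major sixth; G♭3→D♭4 = perfect fifth.
The largest is B𝄫2 to G♭3, a major sixth (9 semitones).

major 6th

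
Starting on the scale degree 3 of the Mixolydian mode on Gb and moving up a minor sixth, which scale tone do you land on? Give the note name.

The scale is Gb Ab Bb Cb Db Eb Fb.
The scale degree 3 is Bb; a minor sixth above that is Gb — scale degree 1.

Gb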